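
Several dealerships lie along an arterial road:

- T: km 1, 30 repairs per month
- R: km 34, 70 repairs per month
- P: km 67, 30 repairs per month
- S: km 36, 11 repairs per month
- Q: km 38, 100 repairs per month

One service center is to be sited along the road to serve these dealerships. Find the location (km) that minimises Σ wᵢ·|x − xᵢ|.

x = 38

For a sum of weighted absolute distances on a line, the optimum is the weighted median (not the mean). Total weight W = 241; half-weight = 120.5.
Sort by position and accumulate weight:
  km 1 (T, w=30) → cum 30
  km 34 (R, w=70) → cum 100
  km 36 (S, w=11) → cum 111
  km 38 (Q, w=100) → cum 211  ≥ 120.5 → median here
  km 67 (P, w=30) → cum 241
Optimal location: km 38.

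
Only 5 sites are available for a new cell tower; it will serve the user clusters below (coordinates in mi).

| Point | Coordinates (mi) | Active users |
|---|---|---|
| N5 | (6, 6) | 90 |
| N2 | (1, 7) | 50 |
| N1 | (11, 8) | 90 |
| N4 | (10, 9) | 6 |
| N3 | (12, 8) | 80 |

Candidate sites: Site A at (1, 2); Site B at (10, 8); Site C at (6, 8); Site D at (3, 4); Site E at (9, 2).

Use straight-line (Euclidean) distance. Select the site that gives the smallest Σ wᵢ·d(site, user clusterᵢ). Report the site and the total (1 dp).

Total weighted distance at each candidate:
  Site A (1, 2): total = 2946.7
  Site B (10, 8): total = 1111.3
  Site C (6, 8): total = 1389.7
  Site D (3, 4): total = 2149.3
  Site E (9, 2): total = 2070.0
Minimum is at Site B with total 1111.3 mi.

Site B, total 1111.3 mi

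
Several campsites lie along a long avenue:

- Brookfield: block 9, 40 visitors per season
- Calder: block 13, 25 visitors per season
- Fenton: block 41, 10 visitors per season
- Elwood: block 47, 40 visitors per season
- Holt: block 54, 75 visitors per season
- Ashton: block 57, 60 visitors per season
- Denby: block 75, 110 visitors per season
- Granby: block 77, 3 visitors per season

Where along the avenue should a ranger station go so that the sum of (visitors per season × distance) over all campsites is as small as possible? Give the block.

For a sum of weighted absolute distances on a line, the optimum is the weighted median (not the mean). Total weight W = 363; half-weight = 181.5.
Sort by position and accumulate weight:
  block 9 (Brookfield, w=40) → cum 40
  block 13 (Calder, w=25) → cum 65
  block 41 (Fenton, w=10) → cum 75
  block 47 (Elwood, w=40) → cum 115
  block 54 (Holt, w=75) → cum 190  ≥ 181.5 → median here
  block 57 (Ashton, w=60) → cum 250
  block 75 (Denby, w=110) → cum 360
  block 77 (Granby, w=3) → cum 363
Optimal location: block 54.

x = 54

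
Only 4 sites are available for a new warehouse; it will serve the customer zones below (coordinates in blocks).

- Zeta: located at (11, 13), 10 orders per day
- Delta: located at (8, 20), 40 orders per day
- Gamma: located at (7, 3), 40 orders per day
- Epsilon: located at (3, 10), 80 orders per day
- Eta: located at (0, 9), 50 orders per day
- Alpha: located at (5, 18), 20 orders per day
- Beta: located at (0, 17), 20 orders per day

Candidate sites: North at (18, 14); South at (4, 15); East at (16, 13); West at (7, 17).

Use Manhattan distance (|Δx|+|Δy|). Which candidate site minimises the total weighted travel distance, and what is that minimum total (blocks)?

South, total 2230 blocks

Total weighted distance at each candidate:
  North (18, 14): total = 5030
  South (4, 15): total = 2230
  East (16, 13): total = 4410
  West (7, 17): total = 2630
Minimum is at South with total 2230 blocks.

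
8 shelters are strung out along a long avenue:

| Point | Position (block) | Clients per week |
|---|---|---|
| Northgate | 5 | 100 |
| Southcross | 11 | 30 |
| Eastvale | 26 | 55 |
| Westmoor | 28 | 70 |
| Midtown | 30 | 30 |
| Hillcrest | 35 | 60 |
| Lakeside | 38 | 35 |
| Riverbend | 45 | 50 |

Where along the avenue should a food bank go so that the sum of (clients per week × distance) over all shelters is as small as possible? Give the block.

For a sum of weighted absolute distances on a line, the optimum is the weighted median (not the mean). Total weight W = 430; half-weight = 215.
Sort by position and accumulate weight:
  block 5 (Northgate, w=100) → cum 100
  block 11 (Southcross, w=30) → cum 130
  block 26 (Eastvale, w=55) → cum 185
  block 28 (Westmoor, w=70) → cum 255  ≥ 215 → median here
  block 30 (Midtown, w=30) → cum 285
  block 35 (Hillcrest, w=60) → cum 345
  block 38 (Lakeside, w=35) → cum 380
  block 45 (Riverbend, w=50) → cum 430
Optimal location: block 28.

x = 28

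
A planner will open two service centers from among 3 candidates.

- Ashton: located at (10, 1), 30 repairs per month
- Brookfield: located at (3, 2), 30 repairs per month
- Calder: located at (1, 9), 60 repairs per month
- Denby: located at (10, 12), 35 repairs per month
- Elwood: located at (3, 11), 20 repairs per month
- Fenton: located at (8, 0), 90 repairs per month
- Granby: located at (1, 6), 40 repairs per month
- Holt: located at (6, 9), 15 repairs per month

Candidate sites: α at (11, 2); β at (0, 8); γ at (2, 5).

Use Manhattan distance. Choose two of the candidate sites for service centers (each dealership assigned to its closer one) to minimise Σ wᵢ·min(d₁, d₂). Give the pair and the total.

{α, β}, total 1600

Evaluate every pair (each demand assigned to the nearer of the two):
  {α, β}: total = 1600
  {α, γ}: total = 1655
  {β, γ}: total = 2385
Best pair: {α, β} with total 1600.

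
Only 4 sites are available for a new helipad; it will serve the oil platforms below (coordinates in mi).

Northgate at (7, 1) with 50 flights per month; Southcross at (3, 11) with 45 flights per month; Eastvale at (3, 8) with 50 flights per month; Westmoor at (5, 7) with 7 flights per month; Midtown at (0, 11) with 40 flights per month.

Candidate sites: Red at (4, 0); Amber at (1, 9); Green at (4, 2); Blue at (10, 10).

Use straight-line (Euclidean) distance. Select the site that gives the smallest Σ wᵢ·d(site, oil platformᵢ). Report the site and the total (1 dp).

Total weighted distance at each candidate:
  Red (4, 0): total = 1576.0
  Amber (1, 9): total = 859.8
  Green (4, 2): total = 1299.4
  Blue (10, 10): total = 1599.4
Minimum is at Amber with total 859.8 mi.

Amber, total 859.8 mi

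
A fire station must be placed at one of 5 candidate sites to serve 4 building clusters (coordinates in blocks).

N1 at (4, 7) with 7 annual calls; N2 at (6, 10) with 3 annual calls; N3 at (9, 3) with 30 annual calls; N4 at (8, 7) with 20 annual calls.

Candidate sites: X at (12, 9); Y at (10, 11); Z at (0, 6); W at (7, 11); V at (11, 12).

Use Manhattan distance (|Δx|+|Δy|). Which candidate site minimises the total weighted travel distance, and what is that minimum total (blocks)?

Total weighted distance at each candidate:
  X (12, 9): total = 481
  Y (10, 11): total = 475
  Z (0, 6): total = 605
  W (7, 11): total = 455
  V (11, 12): total = 595
Minimum is at W with total 455 blocks.

W, total 455 blocks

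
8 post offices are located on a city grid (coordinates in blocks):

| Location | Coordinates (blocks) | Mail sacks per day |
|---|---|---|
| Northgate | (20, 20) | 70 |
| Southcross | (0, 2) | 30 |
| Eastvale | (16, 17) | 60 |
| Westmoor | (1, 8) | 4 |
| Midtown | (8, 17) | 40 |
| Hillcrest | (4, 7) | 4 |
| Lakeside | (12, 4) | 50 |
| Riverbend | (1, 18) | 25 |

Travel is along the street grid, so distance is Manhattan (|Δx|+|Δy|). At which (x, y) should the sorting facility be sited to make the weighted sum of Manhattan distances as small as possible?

Manhattan distance separates: Σwᵢ(|x−xᵢ|+|y−yᵢ|) = Σwᵢ|x−xᵢ| + Σwᵢ|y−yᵢ|, so x and y are optimised independently as 1-D weighted medians.
Total weight W = 283; half = 141.5.
x-coordinate, sorted with cumulative weight:
  x=0 (Southcross, w=30) cum 30
  x=1 (Westmoor, w=4) cum 34
  x=1 (Riverbend, w=25) cum 59
  x=4 (Hillcrest, w=4) cum 63
  x=8 (Midtown, w=40) cum 103
  x=12 (Lakeside, w=50) cum 153  ← median
  x=16 (Eastvale, w=60) cum 213
  x=20 (Northgate, w=70) cum 283
⇒ x* = 12
y-coordinate, sorted with cumulative weight:
  y=2 (Southcross, w=30) cum 30
  y=4 (Lakeside, w=50) cum 80
  y=7 (Hillcrest, w=4) cum 84
  y=8 (Westmoor, w=4) cum 88
  y=17 (Eastvale, w=60) cum 148  ← median
  y=17 (Midtown, w=40) cum 188
  y=18 (Riverbend, w=25) cum 213
  y=20 (Northgate, w=70) cum 283
⇒ y* = 17

(12, 17)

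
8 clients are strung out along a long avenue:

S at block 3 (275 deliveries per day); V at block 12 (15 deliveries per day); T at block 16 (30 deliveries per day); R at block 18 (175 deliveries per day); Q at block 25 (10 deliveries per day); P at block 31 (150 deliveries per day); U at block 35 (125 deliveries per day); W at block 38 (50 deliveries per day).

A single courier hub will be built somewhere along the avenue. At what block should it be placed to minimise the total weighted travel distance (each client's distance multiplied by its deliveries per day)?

x = 18

For a sum of weighted absolute distances on a line, the optimum is the weighted median (not the mean). Total weight W = 830; half-weight = 415.
Sort by position and accumulate weight:
  block 3 (S, w=275) → cum 275
  block 12 (V, w=15) → cum 290
  block 16 (T, w=30) → cum 320
  block 18 (R, w=175) → cum 495  ≥ 415 → median here
  block 25 (Q, w=10) → cum 505
  block 31 (P, w=150) → cum 655
  block 35 (U, w=125) → cum 780
  block 38 (W, w=50) → cum 830
Optimal location: block 18.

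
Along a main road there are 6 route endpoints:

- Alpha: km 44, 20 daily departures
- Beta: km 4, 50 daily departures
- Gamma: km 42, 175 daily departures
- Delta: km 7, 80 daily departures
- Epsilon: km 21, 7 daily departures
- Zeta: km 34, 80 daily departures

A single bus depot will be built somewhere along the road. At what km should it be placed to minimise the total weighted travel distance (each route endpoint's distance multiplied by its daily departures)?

For a sum of weighted absolute distances on a line, the optimum is the weighted median (not the mean). Total weight W = 412; half-weight = 206.
Sort by position and accumulate weight:
  km 4 (Beta, w=50) → cum 50
  km 7 (Delta, w=80) → cum 130
  km 21 (Epsilon, w=7) → cum 137
  km 34 (Zeta, w=80) → cum 217  ≥ 206 → median here
  km 42 (Gamma, w=175) → cum 392
  km 44 (Alpha, w=20) → cum 412
Optimal location: km 34.

x = 34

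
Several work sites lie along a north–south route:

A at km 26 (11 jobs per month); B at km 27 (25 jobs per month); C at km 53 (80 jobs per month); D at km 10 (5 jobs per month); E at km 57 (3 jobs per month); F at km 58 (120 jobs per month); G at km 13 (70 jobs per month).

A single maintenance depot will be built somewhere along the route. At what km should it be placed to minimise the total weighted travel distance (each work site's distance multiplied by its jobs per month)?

x = 53

For a sum of weighted absolute distances on a line, the optimum is the weighted median (not the mean). Total weight W = 314; half-weight = 157.
Sort by position and accumulate weight:
  km 10 (D, w=5) → cum 5
  km 13 (G, w=70) → cum 75
  km 26 (A, w=11) → cum 86
  km 27 (B, w=25) → cum 111
  km 53 (C, w=80) → cum 191  ≥ 157 → median here
  km 57 (E, w=3) → cum 194
  km 58 (F, w=120) → cum 314
Optimal location: km 53.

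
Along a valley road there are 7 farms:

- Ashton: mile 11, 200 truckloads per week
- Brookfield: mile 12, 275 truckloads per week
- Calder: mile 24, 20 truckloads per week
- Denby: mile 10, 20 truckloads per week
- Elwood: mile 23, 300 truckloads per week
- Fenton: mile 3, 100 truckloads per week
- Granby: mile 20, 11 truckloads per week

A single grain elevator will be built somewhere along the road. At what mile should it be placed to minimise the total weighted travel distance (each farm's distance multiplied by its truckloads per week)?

x = 12

For a sum of weighted absolute distances on a line, the optimum is the weighted median (not the mean). Total weight W = 926; half-weight = 463.
Sort by position and accumulate weight:
  mile 3 (Fenton, w=100) → cum 100
  mile 10 (Denby, w=20) → cum 120
  mile 11 (Ashton, w=200) → cum 320
  mile 12 (Brookfield, w=275) → cum 595  ≥ 463 → median here
  mile 20 (Granby, w=11) → cum 606
  mile 23 (Elwood, w=300) → cum 906
  mile 24 (Calder, w=20) → cum 926
Optimal location: mile 12.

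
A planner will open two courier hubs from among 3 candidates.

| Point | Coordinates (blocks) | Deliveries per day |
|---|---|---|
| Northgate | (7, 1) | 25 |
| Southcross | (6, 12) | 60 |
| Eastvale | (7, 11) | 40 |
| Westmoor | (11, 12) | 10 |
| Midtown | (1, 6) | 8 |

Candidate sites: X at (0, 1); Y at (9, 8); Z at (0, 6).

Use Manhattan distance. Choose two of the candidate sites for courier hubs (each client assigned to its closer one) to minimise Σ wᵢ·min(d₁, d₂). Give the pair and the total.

{X, Y}, total 903

Evaluate every pair (each demand assigned to the nearer of the two):
  {X, Y}: total = 903
  {Y, Z}: total = 913
  {X, Z}: total = 1553
Best pair: {X, Y} with total 903.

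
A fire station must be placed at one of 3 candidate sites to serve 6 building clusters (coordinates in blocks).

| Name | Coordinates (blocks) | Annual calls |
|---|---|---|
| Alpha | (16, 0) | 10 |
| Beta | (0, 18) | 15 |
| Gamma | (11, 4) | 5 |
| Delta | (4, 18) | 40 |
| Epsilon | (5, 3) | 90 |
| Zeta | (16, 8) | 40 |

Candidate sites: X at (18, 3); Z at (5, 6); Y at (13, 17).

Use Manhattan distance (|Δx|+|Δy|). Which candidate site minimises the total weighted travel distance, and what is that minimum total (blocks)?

Z, total 1775 blocks

Total weighted distance at each candidate:
  X (18, 3): total = 3195
  Z (5, 6): total = 1775
  Y (13, 17): total = 3345
Minimum is at Z with total 1775 blocks.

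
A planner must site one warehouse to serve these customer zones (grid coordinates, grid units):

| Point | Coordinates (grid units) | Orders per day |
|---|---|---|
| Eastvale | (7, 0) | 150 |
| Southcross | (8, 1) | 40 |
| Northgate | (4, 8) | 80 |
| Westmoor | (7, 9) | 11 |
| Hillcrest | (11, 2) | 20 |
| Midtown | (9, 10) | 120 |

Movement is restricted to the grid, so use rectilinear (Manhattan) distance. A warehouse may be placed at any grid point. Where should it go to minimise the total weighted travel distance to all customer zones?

Manhattan distance separates: Σwᵢ(|x−xᵢ|+|y−yᵢ|) = Σwᵢ|x−xᵢ| + Σwᵢ|y−yᵢ|, so x and y are optimised independently as 1-D weighted medians.
Total weight W = 421; half = 210.5.
x-coordinate, sorted with cumulative weight:
  x=4 (Northgate, w=80) cum 80
  x=7 (Eastvale, w=150) cum 230  ← median
  x=7 (Westmoor, w=11) cum 241
  x=8 (Southcross, w=40) cum 281
  x=9 (Midtown, w=120) cum 401
  x=11 (Hillcrest, w=20) cum 421
⇒ x* = 7
y-coordinate, sorted with cumulative weight:
  y=0 (Eastvale, w=150) cum 150
  y=1 (Southcross, w=40) cum 190
  y=2 (Hillcrest, w=20) cum 210
  y=8 (Northgate, w=80) cum 290  ← median
  y=9 (Westmoor, w=11) cum 301
  y=10 (Midtown, w=120) cum 421
⇒ y* = 8

(7, 8)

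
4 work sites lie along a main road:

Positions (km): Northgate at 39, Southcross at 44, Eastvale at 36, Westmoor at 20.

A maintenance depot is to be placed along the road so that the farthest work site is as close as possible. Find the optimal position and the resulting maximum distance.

The 1-center on a line is the midpoint of the two extreme points: leftmost at 20, rightmost at 44.
Optimal location = (20 + 44)/2 = 32; maximum distance = (44 − 20)/2 = 12.

location 32, max distance 12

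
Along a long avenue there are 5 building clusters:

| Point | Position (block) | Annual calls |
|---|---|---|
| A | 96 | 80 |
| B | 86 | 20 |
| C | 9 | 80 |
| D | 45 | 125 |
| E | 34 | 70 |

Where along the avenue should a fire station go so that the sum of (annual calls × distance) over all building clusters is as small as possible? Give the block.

x = 45

For a sum of weighted absolute distances on a line, the optimum is the weighted median (not the mean). Total weight W = 375; half-weight = 187.5.
Sort by position and accumulate weight:
  block 9 (C, w=80) → cum 80
  block 34 (E, w=70) → cum 150
  block 45 (D, w=125) → cum 275  ≥ 187.5 → median here
  block 86 (B, w=20) → cum 295
  block 96 (A, w=80) → cum 375
Optimal location: block 45.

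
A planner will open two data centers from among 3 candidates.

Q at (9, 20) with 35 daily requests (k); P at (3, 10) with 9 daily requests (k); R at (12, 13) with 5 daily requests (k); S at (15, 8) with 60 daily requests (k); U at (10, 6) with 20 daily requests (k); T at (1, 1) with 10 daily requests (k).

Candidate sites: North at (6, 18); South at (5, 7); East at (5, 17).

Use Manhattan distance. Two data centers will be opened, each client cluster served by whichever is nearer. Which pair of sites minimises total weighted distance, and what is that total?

{North, South}, total 1155

Evaluate every pair (each demand assigned to the nearer of the two):
  {North, South}: total = 1155
  {South, East}: total = 1225
  {North, East}: total = 1971
Best pair: {North, South} with total 1155.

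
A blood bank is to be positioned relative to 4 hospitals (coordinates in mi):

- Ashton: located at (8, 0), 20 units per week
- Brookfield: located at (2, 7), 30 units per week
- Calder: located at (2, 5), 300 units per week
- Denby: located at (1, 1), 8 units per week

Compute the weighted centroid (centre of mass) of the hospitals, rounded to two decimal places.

(2.31, 4.80)

The minimiser of Σwᵢ‖p−pᵢ‖² is the weighted centroid p* = (Σwᵢpᵢ)/(Σwᵢ).
Σwᵢ = 358.
Σwᵢxᵢ = 20·8 + 30·2 + 300·2 + 8·1 = 828.
Σwᵢyᵢ = 20·0 + 30·7 + 300·5 + 8·1 = 1718.
x* = 828/358 = 2.31, y* = 1718/358 = 4.80.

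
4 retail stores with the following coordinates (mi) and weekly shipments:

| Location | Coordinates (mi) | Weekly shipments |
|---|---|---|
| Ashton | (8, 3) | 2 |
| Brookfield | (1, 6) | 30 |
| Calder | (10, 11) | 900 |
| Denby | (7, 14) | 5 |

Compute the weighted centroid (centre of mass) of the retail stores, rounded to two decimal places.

(9.69, 10.84)

The minimiser of Σwᵢ‖p−pᵢ‖² is the weighted centroid p* = (Σwᵢpᵢ)/(Σwᵢ).
Σwᵢ = 937.
Σwᵢxᵢ = 2·8 + 30·1 + 900·10 + 5·7 = 9081.
Σwᵢyᵢ = 2·3 + 30·6 + 900·11 + 5·14 = 10156.
x* = 9081/937 = 9.69, y* = 10156/937 = 10.84.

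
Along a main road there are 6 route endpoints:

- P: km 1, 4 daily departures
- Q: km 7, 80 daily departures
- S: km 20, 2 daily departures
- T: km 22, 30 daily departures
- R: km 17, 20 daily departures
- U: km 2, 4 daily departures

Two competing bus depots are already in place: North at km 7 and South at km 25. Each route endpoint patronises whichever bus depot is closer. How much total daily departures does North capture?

88

The indifferent point is the midpoint (7+25)/2 = 16; route endpoints left of it (closer to North at 7) go to North, those right go to South.
  P at 1 (w=4) → North
  U at 2 (w=4) → North
  Q at 7 (w=80) → North
  R at 17 (w=20) → South
  S at 20 (w=2) → South
  T at 22 (w=30) → South
North captures 88; South captures 52.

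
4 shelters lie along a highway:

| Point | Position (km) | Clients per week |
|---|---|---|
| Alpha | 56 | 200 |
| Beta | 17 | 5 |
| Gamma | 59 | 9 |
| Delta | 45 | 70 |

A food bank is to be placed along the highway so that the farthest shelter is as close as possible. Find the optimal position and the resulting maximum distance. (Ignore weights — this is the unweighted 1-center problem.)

The 1-center on a line is the midpoint of the two extreme points: leftmost at 17, rightmost at 59.
Optimal location = (17 + 59)/2 = 38; maximum distance = (59 − 17)/2 = 21.

location 38, max distance 21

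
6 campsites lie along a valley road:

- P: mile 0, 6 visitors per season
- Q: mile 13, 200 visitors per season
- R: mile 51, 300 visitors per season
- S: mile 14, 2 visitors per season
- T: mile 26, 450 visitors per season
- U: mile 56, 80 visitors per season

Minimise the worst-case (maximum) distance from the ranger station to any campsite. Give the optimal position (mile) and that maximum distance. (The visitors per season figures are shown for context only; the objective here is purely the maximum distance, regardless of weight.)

The 1-center on a line is the midpoint of the two extreme points: leftmost at 0, rightmost at 56.
Optimal location = (0 + 56)/2 = 28; maximum distance = (56 − 0)/2 = 28.

location 28, max distance 28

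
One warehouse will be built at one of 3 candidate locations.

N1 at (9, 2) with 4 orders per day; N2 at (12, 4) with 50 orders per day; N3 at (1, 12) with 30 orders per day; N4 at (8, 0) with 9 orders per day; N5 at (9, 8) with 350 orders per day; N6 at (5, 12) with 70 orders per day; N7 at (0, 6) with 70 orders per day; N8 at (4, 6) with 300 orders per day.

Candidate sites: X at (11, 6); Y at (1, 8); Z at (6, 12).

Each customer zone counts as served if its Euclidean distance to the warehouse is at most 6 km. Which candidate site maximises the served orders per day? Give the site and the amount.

Coverage radius r = 6 km; a point is covered iff (Δx)²+(Δy)² ≤ 6² = 36.
  X (11, 6): covers {N1, N2, N5} → 404
  Y (1, 8): covers {N3, N6, N7, N8} → 470
  Z (6, 12): covers {N3, N5, N6} → 450
Maximum coverage at Y: 470 orders per day.

Y, covering 470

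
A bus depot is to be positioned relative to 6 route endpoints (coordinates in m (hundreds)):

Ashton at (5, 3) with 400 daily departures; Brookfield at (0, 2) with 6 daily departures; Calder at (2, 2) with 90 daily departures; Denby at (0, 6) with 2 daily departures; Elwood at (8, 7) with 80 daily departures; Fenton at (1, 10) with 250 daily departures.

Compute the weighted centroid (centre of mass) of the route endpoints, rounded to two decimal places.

The minimiser of Σwᵢ‖p−pᵢ‖² is the weighted centroid p* = (Σwᵢpᵢ)/(Σwᵢ).
Σwᵢ = 828.
Σwᵢxᵢ = 400·5 + 6·0 + 90·2 + 2·0 + 80·8 + 250·1 = 3070.
Σwᵢyᵢ = 400·3 + 6·2 + 90·2 + 2·6 + 80·7 + 250·10 = 4464.
x* = 3070/828 = 3.71, y* = 4464/828 = 5.39.

(3.71, 5.39)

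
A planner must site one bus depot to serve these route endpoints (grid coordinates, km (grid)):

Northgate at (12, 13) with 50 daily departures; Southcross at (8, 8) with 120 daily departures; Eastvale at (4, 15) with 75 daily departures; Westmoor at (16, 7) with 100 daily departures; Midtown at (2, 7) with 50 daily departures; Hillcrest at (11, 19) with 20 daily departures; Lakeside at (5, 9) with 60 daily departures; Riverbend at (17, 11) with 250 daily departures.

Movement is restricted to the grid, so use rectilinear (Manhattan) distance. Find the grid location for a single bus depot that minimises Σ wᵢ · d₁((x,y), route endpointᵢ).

(12, 11)

Manhattan distance separates: Σwᵢ(|x−xᵢ|+|y−yᵢ|) = Σwᵢ|x−xᵢ| + Σwᵢ|y−yᵢ|, so x and y are optimised independently as 1-D weighted medians.
Total weight W = 725; half = 362.5.
x-coordinate, sorted with cumulative weight:
  x=2 (Midtown, w=50) cum 50
  x=4 (Eastvale, w=75) cum 125
  x=5 (Lakeside, w=60) cum 185
  x=8 (Southcross, w=120) cum 305
  x=11 (Hillcrest, w=20) cum 325
  x=12 (Northgate, w=50) cum 375  ← median
  x=16 (Westmoor, w=100) cum 475
  x=17 (Riverbend, w=250) cum 725
⇒ x* = 12
y-coordinate, sorted with cumulative weight:
  y=7 (Westmoor, w=100) cum 100
  y=7 (Midtown, w=50) cum 150
  y=8 (Southcross, w=120) cum 270
  y=9 (Lakeside, w=60) cum 330
  y=11 (Riverbend, w=250) cum 580  ← median
  y=13 (Northgate, w=50) cum 630
  y=15 (Eastvale, w=75) cum 705
  y=19 (Hillcrest, w=20) cum 725
⇒ y* = 11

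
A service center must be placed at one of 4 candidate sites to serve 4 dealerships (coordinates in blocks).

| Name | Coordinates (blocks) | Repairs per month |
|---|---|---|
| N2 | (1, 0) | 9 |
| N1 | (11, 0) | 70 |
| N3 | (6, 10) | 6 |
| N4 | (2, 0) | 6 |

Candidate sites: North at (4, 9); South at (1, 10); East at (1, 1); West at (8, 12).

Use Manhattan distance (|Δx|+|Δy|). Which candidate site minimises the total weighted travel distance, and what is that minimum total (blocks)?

East, total 875 blocks

Total weighted distance at each candidate:
  North (4, 9): total = 1312
  South (1, 10): total = 1586
  East (1, 1): total = 875
  West (8, 12): total = 1353
Minimum is at East with total 875 blocks.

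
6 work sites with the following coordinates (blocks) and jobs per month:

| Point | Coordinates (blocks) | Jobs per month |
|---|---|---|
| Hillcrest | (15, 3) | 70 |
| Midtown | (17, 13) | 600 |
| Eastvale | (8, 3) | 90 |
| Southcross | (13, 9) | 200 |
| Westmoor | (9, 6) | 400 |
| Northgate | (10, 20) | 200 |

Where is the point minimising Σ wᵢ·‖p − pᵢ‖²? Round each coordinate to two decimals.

(12.93, 10.56)

The minimiser of Σwᵢ‖p−pᵢ‖² is the weighted centroid p* = (Σwᵢpᵢ)/(Σwᵢ).
Σwᵢ = 1560.
Σwᵢxᵢ = 70·15 + 600·17 + 90·8 + 200·13 + 400·9 + 200·10 = 20170.
Σwᵢyᵢ = 70·3 + 600·13 + 90·3 + 200·9 + 400·6 + 200·20 = 16480.
x* = 20170/1560 = 12.93, y* = 16480/1560 = 10.56.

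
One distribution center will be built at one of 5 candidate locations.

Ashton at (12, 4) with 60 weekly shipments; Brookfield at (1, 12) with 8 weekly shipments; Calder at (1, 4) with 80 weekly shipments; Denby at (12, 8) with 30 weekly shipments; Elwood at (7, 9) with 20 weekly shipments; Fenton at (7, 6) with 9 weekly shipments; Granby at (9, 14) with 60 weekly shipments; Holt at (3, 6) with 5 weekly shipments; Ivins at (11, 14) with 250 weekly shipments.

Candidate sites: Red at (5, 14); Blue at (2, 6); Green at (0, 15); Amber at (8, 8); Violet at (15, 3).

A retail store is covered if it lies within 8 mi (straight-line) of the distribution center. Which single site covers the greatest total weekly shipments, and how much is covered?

Amber, covering 434

Coverage radius r = 8 mi; a point is covered iff (Δx)²+(Δy)² ≤ 8² = 64.
  Red (5, 14): covers {Brookfield, Elwood, Granby, Ivins} → 338
  Blue (2, 6): covers {Brookfield, Calder, Elwood, Fenton, Holt} → 122
  Green (0, 15): covers {Brookfield} → 8
  Amber (8, 8): covers {Ashton, Denby, Elwood, Fenton, Granby, Holt, Ivins} → 434
  Violet (15, 3): covers {Ashton, Denby} → 90
Maximum coverage at Amber: 434 weekly shipments.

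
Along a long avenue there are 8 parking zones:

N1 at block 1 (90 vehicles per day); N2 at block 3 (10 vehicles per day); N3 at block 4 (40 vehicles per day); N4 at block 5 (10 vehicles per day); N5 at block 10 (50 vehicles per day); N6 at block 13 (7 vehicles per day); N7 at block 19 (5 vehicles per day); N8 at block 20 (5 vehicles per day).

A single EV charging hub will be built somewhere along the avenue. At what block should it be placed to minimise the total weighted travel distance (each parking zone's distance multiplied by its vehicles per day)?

For a sum of weighted absolute distances on a line, the optimum is the weighted median (not the mean). Total weight W = 217; half-weight = 108.5.
Sort by position and accumulate weight:
  block 1 (N1, w=90) → cum 90
  block 3 (N2, w=10) → cum 100
  block 4 (N3, w=40) → cum 140  ≥ 108.5 → median here
  block 5 (N4, w=10) → cum 150
  block 10 (N5, w=50) → cum 200
  block 13 (N6, w=7) → cum 207
  block 19 (N7, w=5) → cum 212
  block 20 (N8, w=5) → cum 217
Optimal location: block 4.

x = 4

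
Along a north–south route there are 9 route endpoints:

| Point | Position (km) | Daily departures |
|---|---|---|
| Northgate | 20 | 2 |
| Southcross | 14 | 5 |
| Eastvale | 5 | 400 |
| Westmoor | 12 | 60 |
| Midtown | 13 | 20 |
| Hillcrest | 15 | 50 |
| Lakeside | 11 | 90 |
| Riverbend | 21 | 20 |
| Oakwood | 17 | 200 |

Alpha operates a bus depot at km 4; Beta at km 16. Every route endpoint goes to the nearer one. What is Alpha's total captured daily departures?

The indifferent point is the midpoint (4+16)/2 = 10; route endpoints left of it (closer to Alpha at 4) go to Alpha, those right go to Beta.
  Eastvale at 5 (w=400) → Alpha
  Lakeside at 11 (w=90) → Beta
  Westmoor at 12 (w=60) → Beta
  Midtown at 13 (w=20) → Beta
  Southcross at 14 (w=5) → Beta
  Hillcrest at 15 (w=50) → Beta
  Oakwood at 17 (w=200) → Beta
  Northgate at 20 (w=2) → Beta
  Riverbend at 21 (w=20) → Beta
Alpha captures 400; Beta captures 447.

400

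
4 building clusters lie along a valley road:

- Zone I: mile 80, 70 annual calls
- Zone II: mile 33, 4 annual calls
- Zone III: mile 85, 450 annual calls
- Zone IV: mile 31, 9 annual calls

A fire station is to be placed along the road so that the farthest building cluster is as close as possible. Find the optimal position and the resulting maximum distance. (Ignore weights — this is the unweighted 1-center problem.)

The 1-center on a line is the midpoint of the two extreme points: leftmost at 31, rightmost at 85.
Optimal location = (31 + 85)/2 = 58; maximum distance = (85 − 31)/2 = 27.

location 58, max distance 27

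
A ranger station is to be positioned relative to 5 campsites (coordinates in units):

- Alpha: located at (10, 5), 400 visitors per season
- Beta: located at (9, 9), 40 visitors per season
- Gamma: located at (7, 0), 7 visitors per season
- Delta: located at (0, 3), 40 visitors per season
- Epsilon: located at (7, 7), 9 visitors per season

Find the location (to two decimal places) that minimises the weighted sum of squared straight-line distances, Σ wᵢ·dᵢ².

(9.02, 5.13)

The minimiser of Σwᵢ‖p−pᵢ‖² is the weighted centroid p* = (Σwᵢpᵢ)/(Σwᵢ).
Σwᵢ = 496.
Σwᵢxᵢ = 400·10 + 40·9 + 7·7 + 40·0 + 9·7 = 4472.
Σwᵢyᵢ = 400·5 + 40·9 + 7·0 + 40·3 + 9·7 = 2543.
x* = 4472/496 = 9.02, y* = 2543/496 = 5.13.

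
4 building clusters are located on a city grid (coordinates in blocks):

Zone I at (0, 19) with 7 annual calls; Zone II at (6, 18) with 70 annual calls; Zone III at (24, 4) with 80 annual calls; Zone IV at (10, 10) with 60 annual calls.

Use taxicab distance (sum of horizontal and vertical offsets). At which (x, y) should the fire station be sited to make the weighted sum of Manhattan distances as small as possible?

Manhattan distance separates: Σwᵢ(|x−xᵢ|+|y−yᵢ|) = Σwᵢ|x−xᵢ| + Σwᵢ|y−yᵢ|, so x and y are optimised independently as 1-D weighted medians.
Total weight W = 217; half = 108.5.
x-coordinate, sorted with cumulative weight:
  x=0 (Zone I, w=7) cum 7
  x=6 (Zone II, w=70) cum 77
  x=10 (Zone IV, w=60) cum 137  ← median
  x=24 (Zone III, w=80) cum 217
⇒ x* = 10
y-coordinate, sorted with cumulative weight:
  y=4 (Zone III, w=80) cum 80
  y=10 (Zone IV, w=60) cum 140  ← median
  y=18 (Zone II, w=70) cum 210
  y=19 (Zone I, w=7) cum 217
⇒ y* = 10

(10, 10)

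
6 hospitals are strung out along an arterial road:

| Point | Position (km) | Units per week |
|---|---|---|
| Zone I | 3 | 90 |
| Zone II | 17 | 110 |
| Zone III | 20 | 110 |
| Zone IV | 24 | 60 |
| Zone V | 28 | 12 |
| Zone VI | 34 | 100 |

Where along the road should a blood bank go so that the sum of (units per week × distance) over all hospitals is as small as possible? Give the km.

For a sum of weighted absolute distances on a line, the optimum is the weighted median (not the mean). Total weight W = 482; half-weight = 241.
Sort by position and accumulate weight:
  km 3 (Zone I, w=90) → cum 90
  km 17 (Zone II, w=110) → cum 200
  km 20 (Zone III, w=110) → cum 310  ≥ 241 → median here
  km 24 (Zone IV, w=60) → cum 370
  km 28 (Zone V, w=12) → cum 382
  km 34 (Zone VI, w=100) → cum 482
Optimal location: km 20.

x = 20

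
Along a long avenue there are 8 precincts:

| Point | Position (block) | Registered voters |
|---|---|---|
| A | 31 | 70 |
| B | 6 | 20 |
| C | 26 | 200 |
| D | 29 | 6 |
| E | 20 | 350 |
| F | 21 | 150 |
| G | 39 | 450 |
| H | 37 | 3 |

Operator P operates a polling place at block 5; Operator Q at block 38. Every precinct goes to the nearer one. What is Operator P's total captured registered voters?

520

The indifferent point is the midpoint (5+38)/2 = 21.5; precincts left of it (closer to Operator P at 5) go to Operator P, those right go to Operator Q.
  B at 6 (w=20) → Operator P
  E at 20 (w=350) → Operator P
  F at 21 (w=150) → Operator P
  C at 26 (w=200) → Operator Q
  D at 29 (w=6) → Operator Q
  A at 31 (w=70) → Operator Q
  H at 37 (w=3) → Operator Q
  G at 39 (w=450) → Operator Q
Operator P captures 520; Operator Q captures 729.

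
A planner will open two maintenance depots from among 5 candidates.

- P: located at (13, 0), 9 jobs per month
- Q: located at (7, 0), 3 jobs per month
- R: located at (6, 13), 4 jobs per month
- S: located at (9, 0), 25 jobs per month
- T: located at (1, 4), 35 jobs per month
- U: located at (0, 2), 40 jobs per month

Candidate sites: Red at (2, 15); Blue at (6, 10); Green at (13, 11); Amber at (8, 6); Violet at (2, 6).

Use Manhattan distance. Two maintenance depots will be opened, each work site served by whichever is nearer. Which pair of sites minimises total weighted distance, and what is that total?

{Amber, Violet}, total 676

Evaluate every pair (each demand assigned to the nearer of the two):
  {Amber, Violet}: total = 676
  {Green, Violet}: total = 838
  {Blue, Violet}: total = 868
  {Red, Violet}: total = 880
  {Blue, Amber}: total = 1102
  {Red, Amber}: total = 1114
  {Green, Amber}: total = 1126
  {Blue, Green}: total = 1414
  {Red, Blue}: total = 1468
  {Red, Green}: total = 1569
Best pair: {Amber, Violet} with total 676.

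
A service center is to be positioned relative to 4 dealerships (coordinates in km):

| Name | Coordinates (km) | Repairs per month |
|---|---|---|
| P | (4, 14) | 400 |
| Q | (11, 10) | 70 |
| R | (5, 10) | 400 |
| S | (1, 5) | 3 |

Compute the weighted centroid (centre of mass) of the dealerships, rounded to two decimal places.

The minimiser of Σwᵢ‖p−pᵢ‖² is the weighted centroid p* = (Σwᵢpᵢ)/(Σwᵢ).
Σwᵢ = 873.
Σwᵢxᵢ = 400·4 + 70·11 + 400·5 + 3·1 = 4373.
Σwᵢyᵢ = 400·14 + 70·10 + 400·10 + 3·5 = 10315.
x* = 4373/873 = 5.01, y* = 10315/873 = 11.82.

(5.01, 11.82)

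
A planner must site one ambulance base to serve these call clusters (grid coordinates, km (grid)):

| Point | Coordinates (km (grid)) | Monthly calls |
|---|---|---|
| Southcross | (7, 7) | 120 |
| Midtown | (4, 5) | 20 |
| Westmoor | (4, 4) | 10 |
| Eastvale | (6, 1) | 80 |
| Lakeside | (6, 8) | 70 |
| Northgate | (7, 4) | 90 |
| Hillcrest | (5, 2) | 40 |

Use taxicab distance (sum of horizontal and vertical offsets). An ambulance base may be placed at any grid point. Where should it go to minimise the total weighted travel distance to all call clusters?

Manhattan distance separates: Σwᵢ(|x−xᵢ|+|y−yᵢ|) = Σwᵢ|x−xᵢ| + Σwᵢ|y−yᵢ|, so x and y are optimised independently as 1-D weighted medians.
Total weight W = 430; half = 215.
x-coordinate, sorted with cumulative weight:
  x=4 (Midtown, w=20) cum 20
  x=4 (Westmoor, w=10) cum 30
  x=5 (Hillcrest, w=40) cum 70
  x=6 (Eastvale, w=80) cum 150
  x=6 (Lakeside, w=70) cum 220  ← median
  x=7 (Southcross, w=120) cum 340
  x=7 (Northgate, w=90) cum 430
⇒ x* = 6
y-coordinate, sorted with cumulative weight:
  y=1 (Eastvale, w=80) cum 80
  y=2 (Hillcrest, w=40) cum 120
  y=4 (Westmoor, w=10) cum 130
  y=4 (Northgate, w=90) cum 220  ← median
  y=5 (Midtown, w=20) cum 240
  y=7 (Southcross, w=120) cum 360
  y=8 (Lakeside, w=70) cum 430
⇒ y* = 4

(6, 4)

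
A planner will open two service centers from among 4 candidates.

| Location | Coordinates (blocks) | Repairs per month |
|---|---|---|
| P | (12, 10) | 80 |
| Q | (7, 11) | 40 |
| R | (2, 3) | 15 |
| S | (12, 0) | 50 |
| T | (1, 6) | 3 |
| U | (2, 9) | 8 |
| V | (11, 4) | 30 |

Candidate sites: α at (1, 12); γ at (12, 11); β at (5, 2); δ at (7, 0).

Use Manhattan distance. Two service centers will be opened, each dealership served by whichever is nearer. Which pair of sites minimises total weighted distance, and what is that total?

Evaluate every pair (each demand assigned to the nearer of the two):
  {γ, δ}: total = 1022
  {γ, β}: total = 1134
  {α, γ}: total = 1270
  {α, δ}: total = 1980
  {α, β}: total = 2120
  {β, δ}: total = 2294
Best pair: {γ, δ} with total 1022.

{γ, δ}, total 1022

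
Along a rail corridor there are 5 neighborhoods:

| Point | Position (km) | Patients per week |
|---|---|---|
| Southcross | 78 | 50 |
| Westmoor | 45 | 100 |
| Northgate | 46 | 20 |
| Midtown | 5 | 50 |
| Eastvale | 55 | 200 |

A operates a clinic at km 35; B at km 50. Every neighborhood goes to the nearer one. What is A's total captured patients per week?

The indifferent point is the midpoint (35+50)/2 = 42.5; neighborhoods left of it (closer to A at 35) go to A, those right go to B.
  Midtown at 5 (w=50) → A
  Westmoor at 45 (w=100) → B
  Northgate at 46 (w=20) → B
  Eastvale at 55 (w=200) → B
  Southcross at 78 (w=50) → B
A captures 50; B captures 370.

50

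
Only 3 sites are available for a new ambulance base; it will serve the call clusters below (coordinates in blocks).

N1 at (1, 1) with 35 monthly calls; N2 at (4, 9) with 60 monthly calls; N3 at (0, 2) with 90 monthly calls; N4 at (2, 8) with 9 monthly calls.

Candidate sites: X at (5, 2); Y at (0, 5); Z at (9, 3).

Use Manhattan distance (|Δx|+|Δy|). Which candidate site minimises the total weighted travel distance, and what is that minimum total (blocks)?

Total weighted distance at each candidate:
  X (5, 2): total = 1186
  Y (0, 5): total = 970
  Z (9, 3): total = 2018
Minimum is at Y with total 970 blocks.

Y, total 970 blocks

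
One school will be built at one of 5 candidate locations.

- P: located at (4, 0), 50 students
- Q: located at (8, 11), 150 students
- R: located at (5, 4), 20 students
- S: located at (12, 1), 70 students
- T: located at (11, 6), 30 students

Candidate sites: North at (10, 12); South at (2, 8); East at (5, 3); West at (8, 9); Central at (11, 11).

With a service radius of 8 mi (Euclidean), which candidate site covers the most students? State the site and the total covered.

Coverage radius r = 8 mi; a point is covered iff (Δx)²+(Δy)² ≤ 8² = 64.
  North (10, 12): covers {Q, T} → 180
  South (2, 8): covers {Q, R} → 170
  East (5, 3): covers {P, R, S, T} → 170
  West (8, 9): covers {Q, R, T} → 200
  Central (11, 11): covers {Q, T} → 180
Maximum coverage at West: 200 students.

West, covering 200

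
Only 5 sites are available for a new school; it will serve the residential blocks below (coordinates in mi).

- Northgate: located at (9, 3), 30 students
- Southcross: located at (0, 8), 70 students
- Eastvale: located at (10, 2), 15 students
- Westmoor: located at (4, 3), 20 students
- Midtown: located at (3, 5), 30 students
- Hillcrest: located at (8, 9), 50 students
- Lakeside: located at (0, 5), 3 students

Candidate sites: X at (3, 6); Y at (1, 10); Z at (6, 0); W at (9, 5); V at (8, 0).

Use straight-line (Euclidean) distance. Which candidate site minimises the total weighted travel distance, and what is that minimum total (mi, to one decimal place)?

Total weighted distance at each candidate:
  X (3, 6): total = 968.8
  Y (1, 10): total = 1338.8
  Z (6, 0): total = 1625.8
  W (9, 5): total = 1292.4
  V (8, 0): total = 1719.7
Minimum is at X with total 968.8 mi.

X, total 968.8 mi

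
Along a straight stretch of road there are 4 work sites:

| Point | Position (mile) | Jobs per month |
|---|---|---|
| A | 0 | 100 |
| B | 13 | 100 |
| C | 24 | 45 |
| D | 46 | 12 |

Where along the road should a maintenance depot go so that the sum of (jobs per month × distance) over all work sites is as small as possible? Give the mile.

For a sum of weighted absolute distances on a line, the optimum is the weighted median (not the mean). Total weight W = 257; half-weight = 128.5.
Sort by position and accumulate weight:
  mile 0 (A, w=100) → cum 100
  mile 13 (B, w=100) → cum 200  ≥ 128.5 → median here
  mile 24 (C, w=45) → cum 245
  mile 46 (D, w=12) → cum 257
Optimal location: mile 13.

x = 13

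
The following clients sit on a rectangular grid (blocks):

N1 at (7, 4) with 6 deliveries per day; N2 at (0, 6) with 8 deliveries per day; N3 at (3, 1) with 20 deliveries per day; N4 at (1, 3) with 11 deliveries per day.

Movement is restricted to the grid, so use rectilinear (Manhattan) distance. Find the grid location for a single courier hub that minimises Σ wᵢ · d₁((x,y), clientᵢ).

Manhattan distance separates: Σwᵢ(|x−xᵢ|+|y−yᵢ|) = Σwᵢ|x−xᵢ| + Σwᵢ|y−yᵢ|, so x and y are optimised independently as 1-D weighted medians.
Total weight W = 45; half = 22.5.
x-coordinate, sorted with cumulative weight:
  x=0 (N2, w=8) cum 8
  x=1 (N4, w=11) cum 19
  x=3 (N3, w=20) cum 39  ← median
  x=7 (N1, w=6) cum 45
⇒ x* = 3
y-coordinate, sorted with cumulative weight:
  y=1 (N3, w=20) cum 20
  y=3 (N4, w=11) cum 31  ← median
  y=4 (N1, w=6) cum 37
  y=6 (N2, w=8) cum 45
⇒ y* = 3

(3, 3)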